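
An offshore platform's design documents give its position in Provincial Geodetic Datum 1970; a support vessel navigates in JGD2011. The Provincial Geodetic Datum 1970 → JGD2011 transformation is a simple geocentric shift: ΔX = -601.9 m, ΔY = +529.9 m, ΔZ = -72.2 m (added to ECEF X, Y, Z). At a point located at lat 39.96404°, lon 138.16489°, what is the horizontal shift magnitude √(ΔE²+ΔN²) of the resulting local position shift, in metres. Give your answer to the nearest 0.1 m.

At φ = 39.96404°, λ = 138.16489°: sin φ = 0.642307, cos φ = 0.766448, sin λ = 0.666989, cos λ = -0.745067.
ΔE = −sin λ·ΔX + cos λ·ΔY = −(0.666989)·(-601.9) + (-0.745067)·(529.9) = 6.65 m.
ΔN = −sin φ cos λ·ΔX − sin φ sin λ·ΔY + cos φ·ΔZ = −(0.642307)(-0.745067)(-601.9) − (0.642307)(0.666989)(529.9) + (0.766448)(-72.2) = -570.40 m.
Horizontal magnitude = √(ΔE² + ΔN²) = √(6.65² + (-570.40)²) = 570.44 m.

570.4 m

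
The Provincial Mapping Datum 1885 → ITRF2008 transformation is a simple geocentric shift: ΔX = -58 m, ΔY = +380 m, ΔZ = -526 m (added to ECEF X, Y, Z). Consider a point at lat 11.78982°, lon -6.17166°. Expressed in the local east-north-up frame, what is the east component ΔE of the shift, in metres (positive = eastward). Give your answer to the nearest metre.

ΔE = 372 m

At φ = 11.78982°, λ = -6.17166°: sin φ = 0.204322, cos φ = 0.978904, sin λ = -0.107508, cos λ = 0.994204.
ΔE = −sin λ·ΔX + cos λ·ΔY = −(-0.107508)·(-58) + (0.994204)·(380) = 371.56 m.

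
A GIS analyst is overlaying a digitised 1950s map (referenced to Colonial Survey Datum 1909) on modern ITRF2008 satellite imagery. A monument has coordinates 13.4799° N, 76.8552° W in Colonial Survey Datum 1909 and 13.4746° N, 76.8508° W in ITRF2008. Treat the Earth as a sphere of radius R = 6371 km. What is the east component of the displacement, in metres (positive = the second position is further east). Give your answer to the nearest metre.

Δφ = 13.4746° − 13.4799° = -0.0053°; Δλ = -76.8508° − -76.8552° = +0.0044°.
1° along a meridian = πR/180 = 111195 m.
ΔN = Δφ × 111195 = -589.3 m; ΔE = Δλ × 111195 × cos(13.4799°) = +0.0044 × 111195 × 0.972452 = 475.8 m.

ΔE = 476 m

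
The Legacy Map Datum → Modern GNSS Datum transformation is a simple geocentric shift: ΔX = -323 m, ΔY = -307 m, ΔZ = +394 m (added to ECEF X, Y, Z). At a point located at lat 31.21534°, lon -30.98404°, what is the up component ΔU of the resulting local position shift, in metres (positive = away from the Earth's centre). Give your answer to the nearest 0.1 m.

ΔU = 102.5 m

The local up (radial) axis is (cos φ cos λ, cos φ sin λ, sin φ), giving ΔU = -236.822 + 135.163 + 204.193 = 102.53 m.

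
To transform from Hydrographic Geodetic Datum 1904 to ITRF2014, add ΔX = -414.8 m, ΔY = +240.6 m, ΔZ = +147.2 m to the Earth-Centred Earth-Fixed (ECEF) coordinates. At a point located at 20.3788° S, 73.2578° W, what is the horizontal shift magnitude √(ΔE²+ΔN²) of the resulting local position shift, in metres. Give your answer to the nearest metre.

328 m

The local east axis at (φ, λ) is (−sin λ, cos λ, 0), so ΔE = −sin(-73.2578°)·(-414.8) + cos(-73.2578°)·240.6 = -327.91 m.
The local north axis is (−sin φ cos λ, −sin φ sin λ, cos φ), giving ΔN = -41.609 − 80.231 + 137.987 = 16.15 m.
Horizontal magnitude = √(ΔE² + ΔN²) = √((-327.91)² + 16.15²) = 328.31 m.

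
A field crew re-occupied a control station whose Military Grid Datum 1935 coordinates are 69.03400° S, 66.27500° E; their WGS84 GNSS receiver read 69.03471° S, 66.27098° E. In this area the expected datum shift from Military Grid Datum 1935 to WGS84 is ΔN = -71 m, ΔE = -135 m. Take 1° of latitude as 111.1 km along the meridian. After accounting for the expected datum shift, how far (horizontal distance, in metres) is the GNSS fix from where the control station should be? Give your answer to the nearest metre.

26 m

Observed coordinate differences: Δφ = -0.00071°, Δλ = -0.00402°.
Converting to metres (1° lat = 111100 m, cos φ = 0.357814): observed ΔN = -78.9 m, observed ΔE = -159.8 m.
Subtracting the expected shift leaves a residual of -78.9 − (-71) = -7.9 m north and -159.8 − (-135) = -24.8 m east.
Residual distance = √((-7.9)² + (-24.8)²) = 26.0 m.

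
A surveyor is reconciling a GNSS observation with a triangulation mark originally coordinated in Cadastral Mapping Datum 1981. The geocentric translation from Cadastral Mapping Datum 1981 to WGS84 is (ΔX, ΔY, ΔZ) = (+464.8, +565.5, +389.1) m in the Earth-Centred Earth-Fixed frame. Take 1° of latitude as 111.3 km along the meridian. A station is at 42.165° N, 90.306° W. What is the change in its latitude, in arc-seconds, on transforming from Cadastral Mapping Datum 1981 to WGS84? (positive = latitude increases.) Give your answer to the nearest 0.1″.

sin φ = 0.671268, cos φ = 0.741215, sin λ = -0.999986, cos λ = -0.005341.
North component: ΔN = −sin φ cos λ·ΔX − sin φ sin λ·ΔY + cos φ·ΔZ = −(0.671268)(-0.005341)(464.8) − (0.671268)(-0.999986)(565.5) + (0.741215)(389.1) = 669.67 m.
1° of latitude spans 111300 m, so Δφ = 669.67 / 111300 × 3600 = 21.660″.

Δφ = 21.7″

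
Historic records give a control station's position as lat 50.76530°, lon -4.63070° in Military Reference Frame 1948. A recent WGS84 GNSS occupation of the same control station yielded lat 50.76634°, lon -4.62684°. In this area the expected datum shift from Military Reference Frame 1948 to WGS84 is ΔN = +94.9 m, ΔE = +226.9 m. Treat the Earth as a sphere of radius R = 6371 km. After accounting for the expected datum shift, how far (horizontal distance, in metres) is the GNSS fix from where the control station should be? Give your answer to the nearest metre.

49 m

Observed coordinate differences: Δφ = +0.00104°, Δλ = +0.00386°.
Converting to metres (1° lat = 111195 m, cos φ = 0.632499): observed ΔN = 115.6 m, observed ΔE = 271.5 m.
Subtracting the expected shift leaves a residual of 115.6 − (94.9) = 20.7 m north and 271.5 − (226.9) = 44.6 m east.
Residual distance = √(20.7² + 44.6²) = 49.2 m.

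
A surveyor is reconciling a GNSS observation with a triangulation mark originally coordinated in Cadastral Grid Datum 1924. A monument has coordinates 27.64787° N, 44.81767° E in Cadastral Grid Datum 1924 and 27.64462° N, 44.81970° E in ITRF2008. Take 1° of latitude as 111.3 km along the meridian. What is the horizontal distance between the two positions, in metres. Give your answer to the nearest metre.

413 m

Δφ = 27.64462° − 27.64787° = -0.00325°; Δλ = 44.81970° − 44.81767° = +0.00203°.
ΔN = Δφ × 111300 = -361.7 m; ΔE = Δλ × 111300 × cos(27.64787°) = +0.00203 × 111300 × 0.885816 = 200.1 m.
Distance = √(ΔE² + ΔN²) = √(200.1² + (-361.7)²) = 413.4 m.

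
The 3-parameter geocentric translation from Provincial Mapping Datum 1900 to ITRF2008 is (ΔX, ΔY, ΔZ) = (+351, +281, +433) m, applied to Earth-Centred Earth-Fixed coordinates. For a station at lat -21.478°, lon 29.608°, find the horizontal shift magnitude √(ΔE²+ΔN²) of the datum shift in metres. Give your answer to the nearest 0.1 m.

The local east axis at (φ, λ) is (−sin λ, cos λ, 0), so ΔE = −sin(29.608°)·351 + cos(29.608°)·281 = 70.89 m.
The local north axis is (−sin φ cos λ, −sin φ sin λ, cos φ), giving ΔN = 111.736 + 50.832 + 402.932 = 565.50 m.
Horizontal magnitude = √(ΔE² + ΔN²) = √(70.89² + 565.50²) = 569.93 m.

569.9 m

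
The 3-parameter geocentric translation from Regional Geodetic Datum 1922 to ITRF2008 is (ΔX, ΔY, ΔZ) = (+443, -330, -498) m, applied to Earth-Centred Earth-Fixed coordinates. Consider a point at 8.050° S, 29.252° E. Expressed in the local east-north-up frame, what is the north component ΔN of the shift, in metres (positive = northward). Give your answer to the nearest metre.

ΔN = -462 m

At φ = -8.050°, λ = 29.252°: sin φ = -0.140037, cos φ = 0.990146, sin λ = 0.488652, cos λ = 0.872479.
ΔN = −sin φ cos λ·ΔX − sin φ sin λ·ΔY + cos φ·ΔZ = −(-0.140037)(0.872479)(443) − (-0.140037)(0.488652)(-330) + (0.990146)(-498) = -461.55 m.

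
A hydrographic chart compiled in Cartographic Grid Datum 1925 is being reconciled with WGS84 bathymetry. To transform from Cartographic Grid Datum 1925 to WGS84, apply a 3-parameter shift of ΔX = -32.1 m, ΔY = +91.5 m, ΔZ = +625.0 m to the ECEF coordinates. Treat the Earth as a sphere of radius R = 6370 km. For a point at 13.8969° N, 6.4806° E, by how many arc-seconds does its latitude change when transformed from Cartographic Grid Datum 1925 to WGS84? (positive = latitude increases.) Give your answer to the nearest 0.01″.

Δφ = 19.81″

sin φ = 0.240176, cos φ = 0.970729, sin λ = 0.112867, cos λ = 0.993610.
North component: ΔN = −sin φ cos λ·ΔX − sin φ sin λ·ΔY + cos φ·ΔZ = −(0.240176)(0.993610)(-32.1) − (0.240176)(0.112867)(91.5) + (0.970729)(625.0) = 611.89 m.
1° of latitude spans πR/180 = 111177 m, so Δφ = 611.89 / 111177 × 3600 = 19.813″.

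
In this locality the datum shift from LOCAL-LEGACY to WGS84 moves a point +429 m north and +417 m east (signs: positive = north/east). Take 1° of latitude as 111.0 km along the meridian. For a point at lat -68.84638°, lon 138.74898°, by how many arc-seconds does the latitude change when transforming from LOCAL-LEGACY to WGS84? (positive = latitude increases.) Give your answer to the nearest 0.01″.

Δφ = 13.91″

1° of latitude = 111.0 km, so Δφ = 429.0 / 111000 = 0.0038649° = 13.914″.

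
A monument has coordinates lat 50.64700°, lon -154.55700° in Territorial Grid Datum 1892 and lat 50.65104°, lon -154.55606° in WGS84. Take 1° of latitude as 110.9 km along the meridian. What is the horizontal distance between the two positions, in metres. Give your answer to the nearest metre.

453 m

Δφ = 50.65104° − 50.64700° = +0.00404°; Δλ = -154.55606° − -154.55700° = +0.00094°.
ΔN = Δφ × 110900 = 448.0 m; ΔE = Δλ × 110900 × cos(50.64700°) = +0.00094 × 110900 × 0.634096 = 66.1 m.
Distance = √(ΔE² + ΔN²) = √(66.1² + 448.0²) = 452.9 m.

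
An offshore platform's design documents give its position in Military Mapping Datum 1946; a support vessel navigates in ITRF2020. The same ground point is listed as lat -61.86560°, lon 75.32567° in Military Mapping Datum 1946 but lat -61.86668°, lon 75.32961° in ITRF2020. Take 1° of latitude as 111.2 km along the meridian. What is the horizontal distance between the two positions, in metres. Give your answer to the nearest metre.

239 m

Δφ = -61.86668° − -61.86560° = -0.00108°; Δλ = 75.32961° − 75.32567° = +0.00394°.
ΔN = Δφ × 111200 = -120.1 m; ΔE = Δλ × 111200 × cos(-61.86560°) = +0.00394 × 111200 × 0.471541 = 206.6 m.
Distance = √(ΔE² + ΔN²) = √(206.6² + (-120.1)²) = 239.0 m.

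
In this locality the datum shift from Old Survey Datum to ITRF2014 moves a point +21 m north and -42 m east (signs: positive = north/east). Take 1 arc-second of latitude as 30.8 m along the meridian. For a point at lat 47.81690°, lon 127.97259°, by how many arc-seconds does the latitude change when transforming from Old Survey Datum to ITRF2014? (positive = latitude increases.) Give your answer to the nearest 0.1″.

Δφ = 0.7″

1″ of latitude = 30.80 m, so Δφ = 21.0 / 30.80 = 0.682″.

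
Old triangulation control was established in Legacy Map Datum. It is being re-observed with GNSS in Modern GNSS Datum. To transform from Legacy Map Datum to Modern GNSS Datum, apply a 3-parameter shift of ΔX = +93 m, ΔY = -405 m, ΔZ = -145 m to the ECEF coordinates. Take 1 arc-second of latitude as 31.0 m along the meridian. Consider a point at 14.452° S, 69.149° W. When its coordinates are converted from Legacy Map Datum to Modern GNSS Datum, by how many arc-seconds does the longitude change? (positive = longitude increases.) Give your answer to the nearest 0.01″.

Δλ = -1.91″

sin φ = -0.249569, cos φ = 0.968357, sin λ = -0.934509, cos λ = 0.355939.
East component: ΔE = −sin λ·ΔX + cos λ·ΔY = −(-0.934509)(93) + (0.355939)(-405) = -57.25 m.
1° of latitude spans 3600 × 31.00 = 111600 m; at latitude φ, 1° of longitude spans that × cos φ = 108068.6 m, so Δλ = -57.25 / 108068.6 × 3600 = -1.907″.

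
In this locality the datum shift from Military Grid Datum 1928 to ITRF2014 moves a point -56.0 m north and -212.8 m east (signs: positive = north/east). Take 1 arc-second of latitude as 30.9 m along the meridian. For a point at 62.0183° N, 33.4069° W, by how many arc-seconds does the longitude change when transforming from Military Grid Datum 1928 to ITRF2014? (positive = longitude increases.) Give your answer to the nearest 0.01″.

Δλ = -14.68″

At latitude 62.0183°, cos φ = 0.469190.
1″ of longitude at this latitude = 30.90 × cos φ = 14.4980 m, so Δλ = -212.8 / 14.4980 = -14.678″.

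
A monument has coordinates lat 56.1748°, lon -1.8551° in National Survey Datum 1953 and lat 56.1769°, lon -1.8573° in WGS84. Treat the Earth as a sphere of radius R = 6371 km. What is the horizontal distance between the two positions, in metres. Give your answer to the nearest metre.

Δφ = 56.1769° − 56.1748° = +0.0021°; Δλ = -1.8573° − -1.8551° = -0.0022°.
1° along a meridian = πR/180 = 111195 m.
ΔN = Δφ × 111195 = 233.5 m; ΔE = Δλ × 111195 × cos(56.1748°) = -0.0022 × 111195 × 0.556661 = -136.2 m.
Distance = √(ΔE² + ΔN²) = √((-136.2)² + 233.5²) = 270.3 m.

270 m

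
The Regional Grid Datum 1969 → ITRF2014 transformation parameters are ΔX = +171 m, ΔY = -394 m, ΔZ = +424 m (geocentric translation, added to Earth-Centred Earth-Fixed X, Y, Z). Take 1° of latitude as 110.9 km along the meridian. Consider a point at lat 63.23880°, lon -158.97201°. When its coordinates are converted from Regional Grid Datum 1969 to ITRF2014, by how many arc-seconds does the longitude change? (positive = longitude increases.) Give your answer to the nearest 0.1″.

sin φ = 0.892891, cos φ = 0.450273, sin λ = -0.358824, cos λ = -0.933405.
East component: ΔE = −sin λ·ΔX + cos λ·ΔY = −(-0.358824)(171) + (-0.933405)(-394) = 429.12 m.
1° of latitude spans 110900 m; at latitude φ, 1° of longitude spans that × cos φ = 49935.3 m, so Δλ = 429.12 / 49935.3 × 3600 = 30.937″.

Δλ = 30.9″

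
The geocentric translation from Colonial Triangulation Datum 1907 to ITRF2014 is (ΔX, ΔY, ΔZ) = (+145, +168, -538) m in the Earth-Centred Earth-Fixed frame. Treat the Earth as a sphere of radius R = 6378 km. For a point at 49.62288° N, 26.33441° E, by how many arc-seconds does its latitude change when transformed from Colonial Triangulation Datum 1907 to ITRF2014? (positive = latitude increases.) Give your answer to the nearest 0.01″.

sin φ = 0.761797, cos φ = 0.647816, sin λ = 0.443610, cos λ = 0.896220.
North component: ΔN = −sin φ cos λ·ΔX − sin φ sin λ·ΔY + cos φ·ΔZ = −(0.761797)(0.896220)(145) − (0.761797)(0.443610)(168) + (0.647816)(-538) = -504.30 m.
1° of latitude spans πR/180 = 111317 m, so Δφ = -504.30 / 111317 × 3600 = -16.309″.

Δφ = -16.31″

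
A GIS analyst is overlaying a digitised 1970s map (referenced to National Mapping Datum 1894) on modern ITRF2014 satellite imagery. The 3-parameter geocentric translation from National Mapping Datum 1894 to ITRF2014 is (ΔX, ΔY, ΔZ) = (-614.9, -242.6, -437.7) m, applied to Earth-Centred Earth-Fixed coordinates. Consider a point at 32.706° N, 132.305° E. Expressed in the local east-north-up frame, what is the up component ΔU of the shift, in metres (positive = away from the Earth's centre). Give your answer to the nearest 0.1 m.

At φ = 32.706°, λ = 132.305°: sin φ = 0.540328, cos φ = 0.841454, sin λ = 0.739572, cos λ = -0.673077.
ΔU = cos φ cos λ·ΔX + cos φ sin λ·ΔY + sin φ·ΔZ = (0.841454)(-0.673077)(-614.9) + (0.841454)(0.739572)(-242.6) + (0.540328)(-437.7) = -39.22 m.

ΔU = -39.2 m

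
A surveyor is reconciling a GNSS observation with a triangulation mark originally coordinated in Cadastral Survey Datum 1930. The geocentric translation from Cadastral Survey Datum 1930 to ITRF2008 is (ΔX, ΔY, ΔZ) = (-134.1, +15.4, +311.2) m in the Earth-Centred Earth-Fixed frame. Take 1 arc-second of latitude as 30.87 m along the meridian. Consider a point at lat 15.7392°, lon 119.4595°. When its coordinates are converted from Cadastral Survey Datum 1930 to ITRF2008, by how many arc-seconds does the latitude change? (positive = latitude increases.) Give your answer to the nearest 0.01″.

sin φ = 0.271259, cos φ = 0.962506, sin λ = 0.870704, cos λ = -0.491808.
North component: ΔN = −sin φ cos λ·ΔX − sin φ sin λ·ΔY + cos φ·ΔZ = −(0.271259)(-0.491808)(-134.1) − (0.271259)(0.870704)(15.4) + (0.962506)(311.2) = 278.00 m.
1° of latitude spans 3600 × 30.87 = 111132 m, so Δφ = 278.00 / 111132 × 3600 = 9.006″.

Δφ = 9.01″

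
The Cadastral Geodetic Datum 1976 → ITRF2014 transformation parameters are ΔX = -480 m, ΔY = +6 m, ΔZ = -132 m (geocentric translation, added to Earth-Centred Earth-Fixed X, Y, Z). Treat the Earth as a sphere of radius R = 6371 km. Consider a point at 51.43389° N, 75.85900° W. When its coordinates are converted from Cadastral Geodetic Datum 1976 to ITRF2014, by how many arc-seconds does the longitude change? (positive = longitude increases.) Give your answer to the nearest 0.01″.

Δλ = -24.10″

sin φ = 0.781889, cos φ = 0.623417, sin λ = -0.969697, cos λ = 0.244309.
East component: ΔE = −sin λ·ΔX + cos λ·ΔY = −(-0.969697)(-480) + (0.244309)(6) = -463.99 m.
1° of latitude spans πR/180 = 111195 m; at latitude φ, 1° of longitude spans that × cos φ = 69320.8 m, so Δλ = -463.99 / 69320.8 × 3600 = -24.096″.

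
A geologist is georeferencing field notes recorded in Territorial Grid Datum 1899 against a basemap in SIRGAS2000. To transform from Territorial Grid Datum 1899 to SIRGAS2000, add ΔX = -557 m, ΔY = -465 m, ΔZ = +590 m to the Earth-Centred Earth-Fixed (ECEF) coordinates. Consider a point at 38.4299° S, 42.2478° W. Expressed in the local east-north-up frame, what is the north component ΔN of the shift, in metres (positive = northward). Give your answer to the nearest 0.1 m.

The local north axis is (−sin φ cos λ, −sin φ sin λ, cos φ), giving ΔN = -256.278 + 194.322 + 462.188 = 400.23 m.

ΔN = 400.2 m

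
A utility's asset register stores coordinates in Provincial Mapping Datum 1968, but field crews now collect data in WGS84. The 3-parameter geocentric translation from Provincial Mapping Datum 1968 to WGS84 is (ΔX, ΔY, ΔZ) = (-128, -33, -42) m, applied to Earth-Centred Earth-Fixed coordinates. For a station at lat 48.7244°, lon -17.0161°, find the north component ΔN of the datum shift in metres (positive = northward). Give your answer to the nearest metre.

ΔN = 57 m

At φ = 48.7244°, λ = -17.0161°: sin φ = 0.751545, cos φ = 0.659682, sin λ = -0.292640, cos λ = 0.956223.
ΔN = −sin φ cos λ·ΔX − sin φ sin λ·ΔY + cos φ·ΔZ = −(0.751545)(0.956223)(-128) − (0.751545)(-0.292640)(-33) + (0.659682)(-42) = 57.02 m.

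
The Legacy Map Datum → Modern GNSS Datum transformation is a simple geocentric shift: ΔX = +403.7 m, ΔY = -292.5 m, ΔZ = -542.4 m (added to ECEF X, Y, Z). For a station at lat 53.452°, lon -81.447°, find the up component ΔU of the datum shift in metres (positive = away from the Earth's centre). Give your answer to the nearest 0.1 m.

The local up (radial) axis is (cos φ cos λ, cos φ sin λ, sin φ), giving ΔU = 35.754 + 172.245 − 435.742 = -227.74 m.

ΔU = -227.7 m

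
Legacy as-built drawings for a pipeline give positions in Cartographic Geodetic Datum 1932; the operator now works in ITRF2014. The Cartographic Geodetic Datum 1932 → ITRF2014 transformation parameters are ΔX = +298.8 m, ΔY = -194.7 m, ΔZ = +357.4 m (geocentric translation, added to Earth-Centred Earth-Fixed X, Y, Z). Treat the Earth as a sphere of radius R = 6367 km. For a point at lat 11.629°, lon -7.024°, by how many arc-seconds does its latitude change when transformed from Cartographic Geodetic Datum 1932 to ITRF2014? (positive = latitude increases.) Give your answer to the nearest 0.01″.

sin φ = 0.201574, cos φ = 0.979473, sin λ = -0.122285, cos λ = 0.992495.
North component: ΔN = −sin φ cos λ·ΔX − sin φ sin λ·ΔY + cos φ·ΔZ = −(0.201574)(0.992495)(298.8) − (0.201574)(-0.122285)(-194.7) + (0.979473)(357.4) = 285.49 m.
1° of latitude spans πR/180 = 111125 m, so Δφ = 285.49 / 111125 × 3600 = 9.249″.

Δφ = 9.25″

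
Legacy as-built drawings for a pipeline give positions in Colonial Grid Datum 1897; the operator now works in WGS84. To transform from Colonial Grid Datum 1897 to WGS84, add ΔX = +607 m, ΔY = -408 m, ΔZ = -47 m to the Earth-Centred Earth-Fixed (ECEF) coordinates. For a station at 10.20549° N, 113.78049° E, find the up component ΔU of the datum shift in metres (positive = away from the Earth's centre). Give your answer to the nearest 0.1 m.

ΔU = -616.7 m

At φ = 10.20549°, λ = 113.78049°: sin φ = 0.177179, cos φ = 0.984179, sin λ = 0.915097, cos λ = -0.403234.
ΔU = cos φ cos λ·ΔX + cos φ sin λ·ΔY + sin φ·ΔZ = (0.984179)(-0.403234)(607) + (0.984179)(0.915097)(-408) + (0.177179)(-47) = -616.67 m.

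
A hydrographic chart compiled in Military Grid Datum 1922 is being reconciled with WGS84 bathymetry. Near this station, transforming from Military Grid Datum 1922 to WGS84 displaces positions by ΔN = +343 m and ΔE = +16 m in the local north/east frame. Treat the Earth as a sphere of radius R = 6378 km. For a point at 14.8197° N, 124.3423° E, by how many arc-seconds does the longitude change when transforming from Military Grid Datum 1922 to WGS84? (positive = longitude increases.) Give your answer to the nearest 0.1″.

Δλ = 0.5″

At latitude 14.8197°, cos φ = 0.966736.
One radian of longitude at latitude φ spans R cos φ, so Δλ = ΔE / (R cos φ) = 16.0 / (6378000 × 0.966736) = 2.5949e-06 rad = 0.535″.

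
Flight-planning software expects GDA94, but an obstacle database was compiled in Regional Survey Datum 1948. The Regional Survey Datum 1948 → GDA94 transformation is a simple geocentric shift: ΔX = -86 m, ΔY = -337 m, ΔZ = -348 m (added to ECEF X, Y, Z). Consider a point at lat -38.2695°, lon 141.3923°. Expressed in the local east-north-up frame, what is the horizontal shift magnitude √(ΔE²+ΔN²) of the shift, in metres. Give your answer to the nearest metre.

At φ = -38.2695°, λ = 141.3923°: sin φ = -0.619361, cos φ = 0.785106, sin λ = 0.623985, cos λ = -0.781437.
ΔE = −sin λ·ΔX + cos λ·ΔY = −(0.623985)·(-86) + (-0.781437)·(-337) = 317.01 m.
ΔN = −sin φ cos λ·ΔX − sin φ sin λ·ΔY + cos φ·ΔZ = −(-0.619361)(-0.781437)(-86) − (-0.619361)(0.623985)(-337) + (0.785106)(-348) = -361.83 m.
Horizontal magnitude = √(ΔE² + ΔN²) = √(317.01² + (-361.83)²) = 481.06 m.

481 m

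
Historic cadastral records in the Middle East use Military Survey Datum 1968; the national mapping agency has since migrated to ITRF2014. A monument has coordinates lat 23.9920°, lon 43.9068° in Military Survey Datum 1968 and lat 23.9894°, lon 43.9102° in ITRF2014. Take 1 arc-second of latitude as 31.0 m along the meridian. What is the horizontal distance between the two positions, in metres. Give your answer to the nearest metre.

452 m

Δφ = 23.9894° − 23.9920° = -0.0026°; Δλ = 43.9102° − 43.9068° = +0.0034°.
1° of latitude = 3600 × 31.00 = 111600 m.
ΔN = Δφ × 111600 = -290.2 m; ΔE = Δλ × 111600 × cos(23.9920°) = +0.0034 × 111600 × 0.913602 = 346.7 m.
Distance = √(ΔE² + ΔN²) = √(346.7² + (-290.2)²) = 452.1 m.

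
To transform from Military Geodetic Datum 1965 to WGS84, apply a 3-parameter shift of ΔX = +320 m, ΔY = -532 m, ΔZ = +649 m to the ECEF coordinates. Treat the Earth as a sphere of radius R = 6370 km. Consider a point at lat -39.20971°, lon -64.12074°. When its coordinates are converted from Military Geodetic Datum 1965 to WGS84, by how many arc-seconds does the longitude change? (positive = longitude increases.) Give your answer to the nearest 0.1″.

Δλ = 2.3″

sin φ = -0.632161, cos φ = 0.774837, sin λ = -0.899716, cos λ = 0.436476.
East component: ΔE = −sin λ·ΔX + cos λ·ΔY = −(-0.899716)(320) + (0.436476)(-532) = 55.70 m.
1° of latitude spans πR/180 = 111177 m; at latitude φ, 1° of longitude spans that × cos φ = 86144.5 m, so Δλ = 55.70 / 86144.5 × 3600 = 2.328″.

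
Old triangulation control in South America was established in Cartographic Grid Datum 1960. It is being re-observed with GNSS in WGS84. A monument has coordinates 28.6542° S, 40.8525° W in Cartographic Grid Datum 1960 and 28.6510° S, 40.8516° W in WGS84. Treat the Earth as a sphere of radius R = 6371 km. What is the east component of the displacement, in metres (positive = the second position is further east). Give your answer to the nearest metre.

Δφ = -28.6510° − -28.6542° = +0.0032°; Δλ = -40.8516° − -40.8525° = +0.0009°.
1° along a meridian = πR/180 = 111195 m.
ΔN = Δφ × 111195 = 355.8 m; ΔE = Δλ × 111195 × cos(-28.6542°) = +0.0009 × 111195 × 0.877530 = 87.8 m.

ΔE = 88 m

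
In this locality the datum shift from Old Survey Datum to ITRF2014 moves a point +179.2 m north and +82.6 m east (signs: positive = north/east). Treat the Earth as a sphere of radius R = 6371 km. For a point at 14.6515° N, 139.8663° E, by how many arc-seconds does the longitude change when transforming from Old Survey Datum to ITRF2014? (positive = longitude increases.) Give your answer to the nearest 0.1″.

Δλ = 2.8″

At latitude 14.6515°, cos φ = 0.967482.
One radian of longitude at latitude φ spans R cos φ, so Δλ = ΔE / (R cos φ) = 82.6 / (6371000 × 0.967482) = 1.3401e-05 rad = 2.764″.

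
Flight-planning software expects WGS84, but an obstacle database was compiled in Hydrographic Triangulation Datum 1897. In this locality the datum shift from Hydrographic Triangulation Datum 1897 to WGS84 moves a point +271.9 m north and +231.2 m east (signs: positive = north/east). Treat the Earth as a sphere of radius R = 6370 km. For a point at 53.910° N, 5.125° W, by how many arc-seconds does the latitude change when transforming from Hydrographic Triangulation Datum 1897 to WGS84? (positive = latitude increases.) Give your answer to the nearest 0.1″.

On a sphere of radius R, 1 rad of latitude = R, so Δφ = ΔN / R = 271.9 / 6370000 = 4.2684e-05 rad = 8.804″.

Δφ = 8.8″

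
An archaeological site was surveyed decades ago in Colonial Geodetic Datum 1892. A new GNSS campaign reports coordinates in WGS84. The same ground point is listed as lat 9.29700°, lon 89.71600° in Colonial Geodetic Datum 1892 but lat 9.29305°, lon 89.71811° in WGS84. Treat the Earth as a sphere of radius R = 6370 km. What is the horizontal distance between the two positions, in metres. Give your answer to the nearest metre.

496 m

Δφ = 9.29305° − 9.29700° = -0.00395°; Δλ = 89.71811° − 89.71600° = +0.00211°.
1° along a meridian = πR/180 = 111177 m.
ΔN = Δφ × 111177 = -439.2 m; ΔE = Δλ × 111177 × cos(9.29700°) = +0.00211 × 111177 × 0.986864 = 231.5 m.
Distance = √(ΔE² + ΔN²) = √(231.5² + (-439.2)²) = 496.4 m.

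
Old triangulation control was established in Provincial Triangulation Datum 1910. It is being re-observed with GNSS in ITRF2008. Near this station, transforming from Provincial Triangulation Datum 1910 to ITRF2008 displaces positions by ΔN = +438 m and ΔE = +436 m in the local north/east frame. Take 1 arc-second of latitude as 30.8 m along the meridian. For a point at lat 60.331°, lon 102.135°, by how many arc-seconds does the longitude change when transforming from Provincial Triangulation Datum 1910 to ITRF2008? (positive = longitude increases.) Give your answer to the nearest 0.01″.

Δλ = 28.60″

At latitude 60.331°, cos φ = 0.494989.
1″ of longitude at this latitude = 30.80 × cos φ = 15.2456 m, so Δλ = 436.0 / 15.2456 = 28.598″.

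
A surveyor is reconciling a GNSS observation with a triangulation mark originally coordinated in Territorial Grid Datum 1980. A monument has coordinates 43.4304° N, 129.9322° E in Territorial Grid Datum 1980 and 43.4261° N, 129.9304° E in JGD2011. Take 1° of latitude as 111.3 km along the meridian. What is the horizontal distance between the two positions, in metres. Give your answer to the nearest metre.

500 m

Δφ = 43.4261° − 43.4304° = -0.0043°; Δλ = 129.9304° − 129.9322° = -0.0018°.
ΔN = Δφ × 111300 = -478.6 m; ΔE = Δλ × 111300 × cos(43.4304°) = -0.0018 × 111300 × 0.726210 = -145.5 m.
Distance = √(ΔE² + ΔN²) = √((-145.5)² + (-478.6)²) = 500.2 m.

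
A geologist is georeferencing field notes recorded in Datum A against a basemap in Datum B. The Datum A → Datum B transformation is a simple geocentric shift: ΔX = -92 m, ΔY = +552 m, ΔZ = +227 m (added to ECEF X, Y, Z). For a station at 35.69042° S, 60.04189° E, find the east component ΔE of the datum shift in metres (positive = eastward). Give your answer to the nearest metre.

ΔE = 355 m

The local east axis at (φ, λ) is (−sin λ, cos λ, 0), so ΔE = −sin(60.04189°)·(-92) + cos(60.04189°)·552 = 355.36 m.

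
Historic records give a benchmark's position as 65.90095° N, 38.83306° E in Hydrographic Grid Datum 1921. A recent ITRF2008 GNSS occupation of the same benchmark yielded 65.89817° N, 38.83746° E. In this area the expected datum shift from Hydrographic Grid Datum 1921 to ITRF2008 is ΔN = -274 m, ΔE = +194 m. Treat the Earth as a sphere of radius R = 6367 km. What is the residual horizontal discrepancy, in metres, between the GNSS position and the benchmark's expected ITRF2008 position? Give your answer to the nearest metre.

35 m

Observed coordinate differences: Δφ = -0.00278°, Δλ = +0.00440°.
Converting to metres (1° lat = 111125 m, cos φ = 0.408315): observed ΔN = -308.9 m, observed ΔE = 199.6 m.
Subtracting the expected shift leaves a residual of -308.9 − (-274) = -34.9 m north and 199.6 − (194) = 5.6 m east.
Residual distance = √((-34.9)² + 5.6²) = 35.4 m.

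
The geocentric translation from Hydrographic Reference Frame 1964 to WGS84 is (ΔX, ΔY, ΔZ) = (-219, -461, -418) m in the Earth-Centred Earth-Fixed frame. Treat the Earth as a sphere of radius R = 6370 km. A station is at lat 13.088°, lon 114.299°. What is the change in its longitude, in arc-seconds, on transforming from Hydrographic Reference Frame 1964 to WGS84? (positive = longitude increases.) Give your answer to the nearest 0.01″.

Δλ = 12.94″

sin φ = 0.226447, cos φ = 0.974023, sin λ = 0.911410, cos λ = -0.411498.
East component: ΔE = −sin λ·ΔX + cos λ·ΔY = −(0.911410)(-219) + (-0.411498)(-461) = 389.30 m.
1° of latitude spans πR/180 = 111177 m; at latitude φ, 1° of longitude spans that × cos φ = 108289.5 m, so Δλ = 389.30 / 108289.5 × 3600 = 12.942″.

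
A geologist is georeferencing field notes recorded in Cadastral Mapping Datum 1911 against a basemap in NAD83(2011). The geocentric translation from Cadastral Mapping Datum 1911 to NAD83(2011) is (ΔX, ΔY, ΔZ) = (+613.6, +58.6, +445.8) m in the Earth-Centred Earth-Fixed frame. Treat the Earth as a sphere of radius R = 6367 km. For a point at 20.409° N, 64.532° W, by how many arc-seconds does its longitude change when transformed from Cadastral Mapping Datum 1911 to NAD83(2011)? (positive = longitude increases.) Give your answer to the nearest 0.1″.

sin φ = 0.348719, cos φ = 0.937227, sin λ = -0.902826, cos λ = 0.430007.
East component: ΔE = −sin λ·ΔX + cos λ·ΔY = −(-0.902826)(613.6) + (0.430007)(58.6) = 579.17 m.
1° of latitude spans πR/180 = 111125 m; at latitude φ, 1° of longitude spans that × cos φ = 104149.5 m, so Δλ = 579.17 / 104149.5 × 3600 = 20.019″.

Δλ = 20.0″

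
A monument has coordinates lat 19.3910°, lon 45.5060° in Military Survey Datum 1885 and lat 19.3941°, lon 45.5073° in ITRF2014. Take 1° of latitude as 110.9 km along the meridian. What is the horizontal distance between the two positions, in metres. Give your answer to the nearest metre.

370 m

Δφ = 19.3941° − 19.3910° = +0.0031°; Δλ = 45.5073° − 45.5060° = +0.0013°.
ΔN = Δφ × 110900 = 343.8 m; ΔE = Δλ × 110900 × cos(19.3910°) = +0.0013 × 110900 × 0.943275 = 136.0 m.
Distance = √(ΔE² + ΔN²) = √(136.0² + 343.8²) = 369.7 m.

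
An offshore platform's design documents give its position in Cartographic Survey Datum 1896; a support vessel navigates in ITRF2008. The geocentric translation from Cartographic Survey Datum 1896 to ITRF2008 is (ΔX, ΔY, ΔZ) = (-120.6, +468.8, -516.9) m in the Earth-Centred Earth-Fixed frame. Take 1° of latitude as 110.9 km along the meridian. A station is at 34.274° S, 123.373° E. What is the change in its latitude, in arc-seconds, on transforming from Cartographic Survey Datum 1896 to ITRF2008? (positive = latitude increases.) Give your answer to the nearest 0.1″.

Δφ = -5.5″

sin φ = -0.563151, cos φ = 0.826354, sin λ = 0.835107, cos λ = -0.550087.
North component: ΔN = −sin φ cos λ·ΔX − sin φ sin λ·ΔY + cos φ·ΔZ = −(-0.563151)(-0.550087)(-120.6) − (-0.563151)(0.835107)(468.8) + (0.826354)(-516.9) = -169.31 m.
1° of latitude spans 110900 m, so Δφ = -169.31 / 110900 × 3600 = -5.496″.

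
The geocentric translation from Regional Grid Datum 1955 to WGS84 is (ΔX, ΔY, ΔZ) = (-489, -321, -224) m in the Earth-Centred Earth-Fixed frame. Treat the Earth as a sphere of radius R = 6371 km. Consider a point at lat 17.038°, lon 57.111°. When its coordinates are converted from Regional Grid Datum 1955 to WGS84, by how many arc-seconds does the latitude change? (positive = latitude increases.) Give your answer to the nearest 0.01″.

sin φ = 0.293006, cos φ = 0.956111, sin λ = 0.839724, cos λ = 0.543013.
North component: ΔN = −sin φ cos λ·ΔX − sin φ sin λ·ΔY + cos φ·ΔZ = −(0.293006)(0.543013)(-489) − (0.293006)(0.839724)(-321) + (0.956111)(-224) = -57.39 m.
1° of latitude spans πR/180 = 111195 m, so Δφ = -57.39 / 111195 × 3600 = -1.858″.

Δφ = -1.86″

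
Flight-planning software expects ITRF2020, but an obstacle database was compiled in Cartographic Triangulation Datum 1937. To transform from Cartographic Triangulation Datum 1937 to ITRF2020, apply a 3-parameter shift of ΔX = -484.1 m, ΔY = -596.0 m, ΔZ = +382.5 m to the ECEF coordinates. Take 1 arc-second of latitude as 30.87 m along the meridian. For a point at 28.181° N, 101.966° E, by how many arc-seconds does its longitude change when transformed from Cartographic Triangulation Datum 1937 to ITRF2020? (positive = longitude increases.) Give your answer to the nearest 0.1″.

Δλ = 21.9″

sin φ = 0.472258, cos φ = 0.881460, sin λ = 0.978271, cos λ = -0.207331.
East component: ΔE = −sin λ·ΔX + cos λ·ΔY = −(0.978271)(-484.1) + (-0.207331)(-596.0) = 597.15 m.
1° of latitude spans 3600 × 30.87 = 111132 m; at latitude φ, 1° of longitude spans that × cos φ = 97958.4 m, so Δλ = 597.15 / 97958.4 × 3600 = 21.945″.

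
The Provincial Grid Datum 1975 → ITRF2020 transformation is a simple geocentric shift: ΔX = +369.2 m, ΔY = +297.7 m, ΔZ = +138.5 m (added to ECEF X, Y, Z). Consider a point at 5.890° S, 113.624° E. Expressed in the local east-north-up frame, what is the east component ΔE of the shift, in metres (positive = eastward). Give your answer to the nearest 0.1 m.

At φ = -5.890°, λ = 113.624°: sin φ = -0.102619, cos φ = 0.994721, sin λ = 0.916195, cos λ = -0.400733.
ΔE = −sin λ·ΔX + cos λ·ΔY = −(0.916195)·(369.2) + (-0.400733)·(297.7) = -457.56 m.

ΔE = -457.6 m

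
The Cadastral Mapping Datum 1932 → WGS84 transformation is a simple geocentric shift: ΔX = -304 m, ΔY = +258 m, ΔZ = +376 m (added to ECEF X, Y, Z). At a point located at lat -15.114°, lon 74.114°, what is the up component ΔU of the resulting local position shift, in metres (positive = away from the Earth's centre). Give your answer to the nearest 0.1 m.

ΔU = 61.2 m

The local up (radial) axis is (cos φ cos λ, cos φ sin λ, sin φ), giving ΔU = -80.334 + 239.563 − 98.038 = 61.19 m.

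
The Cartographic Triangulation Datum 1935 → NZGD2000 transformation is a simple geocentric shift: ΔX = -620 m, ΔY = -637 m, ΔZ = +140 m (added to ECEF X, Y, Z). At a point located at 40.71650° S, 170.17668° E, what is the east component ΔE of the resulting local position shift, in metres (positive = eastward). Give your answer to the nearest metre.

ΔE = 733 m

At φ = -40.71650°, λ = 170.17668°: sin φ = -0.652317, cos φ = 0.757947, sin λ = 0.170611, cos λ = -0.985339.
ΔE = −sin λ·ΔX + cos λ·ΔY = −(0.170611)·(-620) + (-0.985339)·(-637) = 733.44 m.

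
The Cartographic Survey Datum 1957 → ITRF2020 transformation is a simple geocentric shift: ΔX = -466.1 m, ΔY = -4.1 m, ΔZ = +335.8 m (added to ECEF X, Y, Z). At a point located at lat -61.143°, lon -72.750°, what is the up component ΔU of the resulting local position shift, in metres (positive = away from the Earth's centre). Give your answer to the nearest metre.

The local up (radial) axis is (cos φ cos λ, cos φ sin λ, sin φ), giving ΔU = -66.708 + 1.890 − 294.103 = -358.92 m.

ΔU = -359 m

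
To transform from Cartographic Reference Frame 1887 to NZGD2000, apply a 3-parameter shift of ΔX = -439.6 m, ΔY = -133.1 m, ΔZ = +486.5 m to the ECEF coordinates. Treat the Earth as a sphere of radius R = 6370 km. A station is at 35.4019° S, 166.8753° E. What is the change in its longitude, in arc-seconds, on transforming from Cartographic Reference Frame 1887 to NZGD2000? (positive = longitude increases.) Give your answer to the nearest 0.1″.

Δλ = 9.1″

sin φ = -0.579308, cos φ = 0.815109, sin λ = 0.227071, cos λ = -0.973878.
East component: ΔE = −sin λ·ΔX + cos λ·ΔY = −(0.227071)(-439.6) + (-0.973878)(-133.1) = 229.44 m.
1° of latitude spans πR/180 = 111177 m; at latitude φ, 1° of longitude spans that × cos φ = 90621.7 m, so Δλ = 229.44 / 90621.7 × 3600 = 9.115″.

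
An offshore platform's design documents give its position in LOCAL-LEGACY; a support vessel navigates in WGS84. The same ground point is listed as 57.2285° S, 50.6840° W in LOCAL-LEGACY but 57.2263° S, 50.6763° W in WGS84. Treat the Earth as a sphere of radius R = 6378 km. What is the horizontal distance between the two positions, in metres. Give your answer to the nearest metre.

Δφ = -57.2263° − -57.2285° = +0.0022°; Δλ = -50.6763° − -50.6840° = +0.0077°.
1° along a meridian = πR/180 = 111317 m.
ΔN = Δφ × 111317 = 244.9 m; ΔE = Δλ × 111317 × cos(-57.2285°) = +0.0077 × 111317 × 0.541290 = 464.0 m.
Distance = √(ΔE² + ΔN²) = √(464.0² + 244.9²) = 524.6 m.

525 m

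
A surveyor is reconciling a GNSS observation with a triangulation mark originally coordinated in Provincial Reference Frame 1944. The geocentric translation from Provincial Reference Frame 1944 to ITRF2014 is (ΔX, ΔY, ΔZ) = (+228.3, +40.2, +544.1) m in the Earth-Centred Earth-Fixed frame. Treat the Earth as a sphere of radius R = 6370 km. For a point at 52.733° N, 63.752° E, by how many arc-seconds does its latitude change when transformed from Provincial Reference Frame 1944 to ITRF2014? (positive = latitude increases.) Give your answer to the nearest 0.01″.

sin φ = 0.795822, cos φ = 0.605530, sin λ = 0.896888, cos λ = 0.442257.
North component: ΔN = −sin φ cos λ·ΔX − sin φ sin λ·ΔY + cos φ·ΔZ = −(0.795822)(0.442257)(228.3) − (0.795822)(0.896888)(40.2) + (0.605530)(544.1) = 220.42 m.
1° of latitude spans πR/180 = 111177 m, so Δφ = 220.42 / 111177 × 3600 = 7.137″.

Δφ = 7.14″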